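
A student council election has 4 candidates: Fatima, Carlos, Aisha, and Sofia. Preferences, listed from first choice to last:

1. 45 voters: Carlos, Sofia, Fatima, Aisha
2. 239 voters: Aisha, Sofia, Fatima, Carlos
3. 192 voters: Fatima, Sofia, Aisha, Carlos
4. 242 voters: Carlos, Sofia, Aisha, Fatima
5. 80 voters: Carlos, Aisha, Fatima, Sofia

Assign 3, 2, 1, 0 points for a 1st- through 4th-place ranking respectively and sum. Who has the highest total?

Fatima: 45·1 + 239·1 + 192·3 + 242·0 + 80·1 = 940
Carlos: 45·3 + 239·0 + 192·0 + 242·3 + 80·3 = 1101
Aisha: 45·0 + 239·3 + 192·1 + 242·1 + 80·2 = 1311
Sofia: 45·2 + 239·2 + 192·2 + 242·2 + 80·0 = 1436
Sofia has the highest Borda score (1436).

Sofia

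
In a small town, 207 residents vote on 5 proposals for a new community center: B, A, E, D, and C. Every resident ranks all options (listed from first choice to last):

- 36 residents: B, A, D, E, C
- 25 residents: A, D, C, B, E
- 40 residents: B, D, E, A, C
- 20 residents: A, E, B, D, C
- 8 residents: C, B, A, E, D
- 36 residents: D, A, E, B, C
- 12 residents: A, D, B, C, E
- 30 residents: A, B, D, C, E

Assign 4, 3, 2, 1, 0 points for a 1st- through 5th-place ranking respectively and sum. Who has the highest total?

A

B: 36·4 + 25·1 + 40·4 + 20·2 + 8·3 + 36·1 + 12·2 + 30·3 = 543
A: 36·3 + 25·4 + 40·1 + 20·4 + 8·2 + 36·3 + 12·4 + 30·4 = 620
E: 36·1 + 25·0 + 40·2 + 20·3 + 8·1 + 36·2 + 12·0 + 30·0 = 256
D: 36·2 + 25·3 + 40·3 + 20·1 + 8·0 + 36·4 + 12·3 + 30·2 = 527
C: 36·0 + 25·2 + 40·0 + 20·0 + 8·4 + 36·0 + 12·1 + 30·1 = 124
A has the highest Borda score (620).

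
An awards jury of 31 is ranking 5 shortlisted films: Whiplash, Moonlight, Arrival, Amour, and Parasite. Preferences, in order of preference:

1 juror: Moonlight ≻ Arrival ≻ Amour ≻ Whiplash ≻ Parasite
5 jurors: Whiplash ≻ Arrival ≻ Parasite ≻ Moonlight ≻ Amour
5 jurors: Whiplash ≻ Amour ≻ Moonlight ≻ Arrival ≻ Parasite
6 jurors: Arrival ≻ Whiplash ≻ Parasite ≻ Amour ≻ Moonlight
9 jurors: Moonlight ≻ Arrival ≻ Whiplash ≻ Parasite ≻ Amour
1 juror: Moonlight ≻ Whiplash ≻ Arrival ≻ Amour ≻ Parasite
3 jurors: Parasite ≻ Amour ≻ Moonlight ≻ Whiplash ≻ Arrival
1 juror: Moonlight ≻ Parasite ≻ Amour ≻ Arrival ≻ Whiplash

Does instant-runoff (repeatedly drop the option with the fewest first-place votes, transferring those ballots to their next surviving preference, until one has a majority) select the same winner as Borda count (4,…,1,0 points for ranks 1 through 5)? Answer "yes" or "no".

Instant-runoff — R1 Whiplash 10, Moonlight 12, Arrival 6, Amour 0, Parasite 3 (Amour out); R2 Whiplash 10, Moonlight 12, Arrival 6, Parasite 3 (Parasite out); R3 Whiplash 10, Moonlight 15, Arrival 6 (Arrival out); R4 Whiplash 16, Moonlight 15 (Whiplash winner). Winner: Whiplash.
Borda — scores: Whiplash 83, Moonlight 69, Arrival 77, Amour 35, Parasite 46. Winner: Whiplash.
The two methods agree.

yes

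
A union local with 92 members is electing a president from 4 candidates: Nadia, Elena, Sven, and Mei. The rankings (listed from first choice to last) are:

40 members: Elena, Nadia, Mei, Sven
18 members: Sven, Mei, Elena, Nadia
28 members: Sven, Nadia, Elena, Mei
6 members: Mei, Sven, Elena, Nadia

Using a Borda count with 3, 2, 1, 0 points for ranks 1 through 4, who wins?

Elena

Nadia: 40·2 + 18·0 + 28·2 + 6·0 = 136
Elena: 40·3 + 18·1 + 28·1 + 6·1 = 172
Sven: 40·0 + 18·3 + 28·3 + 6·2 = 150
Mei: 40·1 + 18·2 + 28·0 + 6·3 = 94
Elena has the highest Borda score (172).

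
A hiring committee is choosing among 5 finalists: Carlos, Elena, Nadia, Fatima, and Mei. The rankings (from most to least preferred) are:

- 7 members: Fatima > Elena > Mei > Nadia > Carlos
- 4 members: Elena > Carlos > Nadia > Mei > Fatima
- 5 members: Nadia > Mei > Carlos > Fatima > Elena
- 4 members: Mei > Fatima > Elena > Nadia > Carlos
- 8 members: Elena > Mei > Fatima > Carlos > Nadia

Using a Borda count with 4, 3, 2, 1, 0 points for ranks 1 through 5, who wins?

Elena

Carlos: 7·0 + 4·3 + 5·2 + 4·0 + 8·1 = 30
Elena: 7·3 + 4·4 + 5·0 + 4·2 + 8·4 = 77
Nadia: 7·1 + 4·2 + 5·4 + 4·1 + 8·0 = 39
Fatima: 7·4 + 4·0 + 5·1 + 4·3 + 8·2 = 61
Mei: 7·2 + 4·1 + 5·3 + 4·4 + 8·3 = 73
Elena has the highest Borda score (77).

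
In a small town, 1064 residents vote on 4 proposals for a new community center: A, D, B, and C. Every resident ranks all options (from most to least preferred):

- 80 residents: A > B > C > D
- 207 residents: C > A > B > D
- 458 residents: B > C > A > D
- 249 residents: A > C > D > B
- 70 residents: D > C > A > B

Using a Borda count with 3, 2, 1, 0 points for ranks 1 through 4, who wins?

C

A: 80·3 + 207·2 + 458·1 + 249·3 + 70·1 = 1929
D: 80·0 + 207·0 + 458·0 + 249·1 + 70·3 = 459
B: 80·2 + 207·1 + 458·3 + 249·0 + 70·0 = 1741
C: 80·1 + 207·3 + 458·2 + 249·2 + 70·2 = 2255
C has the highest Borda score (2255).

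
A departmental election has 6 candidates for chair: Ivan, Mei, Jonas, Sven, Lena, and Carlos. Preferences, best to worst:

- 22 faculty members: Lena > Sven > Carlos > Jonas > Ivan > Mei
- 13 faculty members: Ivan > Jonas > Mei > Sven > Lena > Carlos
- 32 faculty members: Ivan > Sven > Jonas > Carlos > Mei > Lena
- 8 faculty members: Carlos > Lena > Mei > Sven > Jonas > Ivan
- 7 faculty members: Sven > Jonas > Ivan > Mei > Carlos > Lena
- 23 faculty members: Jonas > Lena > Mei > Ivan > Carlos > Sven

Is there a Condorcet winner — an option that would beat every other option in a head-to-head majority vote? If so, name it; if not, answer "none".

none

Checking pairwise contests:
Jonas beats Ivan 60–45.
Ivan beats Mei 74–31.
Sven beats Jonas 69–36.
Ivan beats Sven 68–37.
Jonas beats Lena 75–30.
Ivan beats Carlos 75–30.
Every option loses at least one head-to-head, so there is no Condorcet winner.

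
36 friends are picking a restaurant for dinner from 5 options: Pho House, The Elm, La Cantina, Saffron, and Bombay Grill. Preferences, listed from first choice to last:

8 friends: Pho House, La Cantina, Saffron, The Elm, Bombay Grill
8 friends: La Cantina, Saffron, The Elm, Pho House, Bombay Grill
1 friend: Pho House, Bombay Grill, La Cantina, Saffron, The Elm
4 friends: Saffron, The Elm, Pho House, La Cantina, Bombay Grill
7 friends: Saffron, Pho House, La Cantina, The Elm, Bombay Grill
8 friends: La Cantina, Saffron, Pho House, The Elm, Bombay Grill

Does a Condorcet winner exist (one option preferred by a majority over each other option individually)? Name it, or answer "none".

none

Checking pairwise contests:
Saffron beats Pho House 27–9.
Pho House beats The Elm 24–12.
Pho House beats La Cantina 20–16.
La Cantina beats Saffron 25–11.
Pho House beats Bombay Grill 36–0.
Every option loses at least one head-to-head, so there is no Condorcet winner.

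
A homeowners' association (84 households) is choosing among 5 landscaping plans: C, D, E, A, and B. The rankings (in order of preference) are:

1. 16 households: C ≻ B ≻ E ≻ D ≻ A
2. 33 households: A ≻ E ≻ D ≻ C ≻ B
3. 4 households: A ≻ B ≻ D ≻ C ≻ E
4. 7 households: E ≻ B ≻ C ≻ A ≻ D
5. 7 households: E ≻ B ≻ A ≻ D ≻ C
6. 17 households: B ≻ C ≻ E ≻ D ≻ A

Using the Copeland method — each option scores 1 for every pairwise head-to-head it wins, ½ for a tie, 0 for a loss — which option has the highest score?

E

C: beats B; loses to D, E, and A → score 1.
D: beats C; loses to E, A, and B → score 1.
E: beats C, D, A, and B → score 4.
A: beats C and D; loses to E and B → score 2.
B: beats D and A; loses to C and E → score 2.
E has the best pairwise record.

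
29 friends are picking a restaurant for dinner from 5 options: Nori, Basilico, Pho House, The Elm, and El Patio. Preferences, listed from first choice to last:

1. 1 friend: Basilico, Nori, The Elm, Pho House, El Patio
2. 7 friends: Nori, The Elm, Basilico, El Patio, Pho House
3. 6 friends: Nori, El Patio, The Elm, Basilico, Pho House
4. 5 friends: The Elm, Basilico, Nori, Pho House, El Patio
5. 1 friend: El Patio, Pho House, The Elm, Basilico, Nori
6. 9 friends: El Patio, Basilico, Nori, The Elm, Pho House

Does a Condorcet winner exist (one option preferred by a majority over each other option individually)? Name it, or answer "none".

none

Checking pairwise contests:
Basilico beats Nori 16–13.
The Elm beats Basilico 19–10.
Nori beats Pho House 28–1.
Nori beats The Elm 23–6.
Nori beats El Patio 19–10.
Every option loses at least one head-to-head, so there is no Condorcet winner.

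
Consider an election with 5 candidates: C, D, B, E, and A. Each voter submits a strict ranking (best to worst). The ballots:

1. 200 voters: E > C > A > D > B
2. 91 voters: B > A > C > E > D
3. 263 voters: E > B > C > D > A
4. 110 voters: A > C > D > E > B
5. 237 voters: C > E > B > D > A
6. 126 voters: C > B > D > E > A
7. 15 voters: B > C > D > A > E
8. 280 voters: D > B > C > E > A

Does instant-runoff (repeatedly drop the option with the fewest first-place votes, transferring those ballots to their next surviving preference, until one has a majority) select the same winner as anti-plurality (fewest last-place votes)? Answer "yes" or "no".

yes

Instant-runoff — R1 C 363, D 280, B 106, E 463, A 110 (B out); R2 C 378, D 280, E 463, A 201 (A out); R3 C 579, D 280, E 463 (D out); R4 C 859, E 463 (C winner). Winner: C.
Anti-plurality — last-place votes: C 0, D 91, B 310, E 15, A 906. Winner: C.
The two methods agree.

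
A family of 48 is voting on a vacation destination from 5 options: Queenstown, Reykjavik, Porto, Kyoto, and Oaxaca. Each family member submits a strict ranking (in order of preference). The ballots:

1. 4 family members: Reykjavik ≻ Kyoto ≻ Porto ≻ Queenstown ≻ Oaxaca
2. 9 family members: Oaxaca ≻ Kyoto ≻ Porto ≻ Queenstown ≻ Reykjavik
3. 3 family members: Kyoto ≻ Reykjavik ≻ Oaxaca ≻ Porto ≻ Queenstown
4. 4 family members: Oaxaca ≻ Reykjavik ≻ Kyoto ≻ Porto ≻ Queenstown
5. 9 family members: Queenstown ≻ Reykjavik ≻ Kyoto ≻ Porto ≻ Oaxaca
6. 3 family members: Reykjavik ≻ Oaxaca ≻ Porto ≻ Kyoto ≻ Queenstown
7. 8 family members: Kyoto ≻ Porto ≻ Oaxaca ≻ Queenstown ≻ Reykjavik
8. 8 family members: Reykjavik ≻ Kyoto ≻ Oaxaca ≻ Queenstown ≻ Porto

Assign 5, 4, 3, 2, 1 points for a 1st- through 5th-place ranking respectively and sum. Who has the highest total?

Queenstown: 4·2 + 9·2 + 3·1 + 4·1 + 9·5 + 3·1 + 8·2 + 8·2 = 113
Reykjavik: 4·5 + 9·1 + 3·4 + 4·4 + 9·4 + 3·5 + 8·1 + 8·5 = 156
Porto: 4·3 + 9·3 + 3·2 + 4·2 + 9·2 + 3·3 + 8·4 + 8·1 = 120
Kyoto: 4·4 + 9·4 + 3·5 + 4·3 + 9·3 + 3·2 + 8·5 + 8·4 = 184
Oaxaca: 4·1 + 9·5 + 3·3 + 4·5 + 9·1 + 3·4 + 8·3 + 8·3 = 147
Kyoto has the highest Borda score (184).

Kyoto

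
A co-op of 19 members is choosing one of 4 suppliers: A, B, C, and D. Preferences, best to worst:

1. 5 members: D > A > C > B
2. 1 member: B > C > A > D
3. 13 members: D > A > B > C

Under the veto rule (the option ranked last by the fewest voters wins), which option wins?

A

Last-place votes: A 0, B 5, C 13, D 1.
A is ranked last by the fewest voters, so A wins.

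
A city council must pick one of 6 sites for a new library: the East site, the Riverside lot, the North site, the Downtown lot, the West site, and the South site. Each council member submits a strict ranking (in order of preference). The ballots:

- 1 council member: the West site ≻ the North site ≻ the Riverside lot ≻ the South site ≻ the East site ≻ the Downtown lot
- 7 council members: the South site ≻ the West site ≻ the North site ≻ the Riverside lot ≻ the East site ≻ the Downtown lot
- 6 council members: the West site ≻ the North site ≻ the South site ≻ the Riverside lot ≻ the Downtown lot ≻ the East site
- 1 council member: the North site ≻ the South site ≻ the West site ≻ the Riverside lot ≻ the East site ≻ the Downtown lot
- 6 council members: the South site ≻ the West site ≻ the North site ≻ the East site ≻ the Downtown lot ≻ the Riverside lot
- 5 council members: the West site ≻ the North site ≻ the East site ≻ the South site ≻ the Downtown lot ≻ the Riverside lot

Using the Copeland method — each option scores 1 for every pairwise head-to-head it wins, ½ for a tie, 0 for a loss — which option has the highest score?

the East site: beats the Downtown lot; loses to the Riverside lot, the North site, the West site, and the South site → score 1.
the Riverside lot: beats the East site and the Downtown lot; loses to the North site, the West site, and the South site → score 2.
the North site: beats the East site, the Riverside lot, and the Downtown lot; ties the South site; loses to the West site → score 3.5.
the Downtown lot: loses to the East site, the Riverside lot, the North site, the West site, and the South site → score 0.
the West site: beats the East site, the Riverside lot, the North site, and the Downtown lot; loses to the South site → score 4.
the South site: beats the East site, the Riverside lot, the Downtown lot, and the West site; ties the North site → score 4.5.
the South site has the best pairwise record.

the South site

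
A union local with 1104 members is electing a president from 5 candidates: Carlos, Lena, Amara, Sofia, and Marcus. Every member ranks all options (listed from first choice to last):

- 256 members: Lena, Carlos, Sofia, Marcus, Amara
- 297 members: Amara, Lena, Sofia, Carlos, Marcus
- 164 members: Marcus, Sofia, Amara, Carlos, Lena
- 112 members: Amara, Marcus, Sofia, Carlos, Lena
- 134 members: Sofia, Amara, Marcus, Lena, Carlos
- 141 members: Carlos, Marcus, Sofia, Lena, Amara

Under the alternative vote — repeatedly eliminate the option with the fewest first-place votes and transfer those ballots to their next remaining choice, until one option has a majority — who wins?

Round 1: Carlos 141, Lena 256, Amara 409, Sofia 134, Marcus 164. Eliminate Sofia.
Round 2: Carlos 141, Lena 256, Amara 543, Marcus 164. Eliminate Carlos.
Round 3: Lena 256, Amara 543, Marcus 305. Eliminate Lena.
Round 4: Amara 543, Marcus 561. Marcus has a majority.

Marcus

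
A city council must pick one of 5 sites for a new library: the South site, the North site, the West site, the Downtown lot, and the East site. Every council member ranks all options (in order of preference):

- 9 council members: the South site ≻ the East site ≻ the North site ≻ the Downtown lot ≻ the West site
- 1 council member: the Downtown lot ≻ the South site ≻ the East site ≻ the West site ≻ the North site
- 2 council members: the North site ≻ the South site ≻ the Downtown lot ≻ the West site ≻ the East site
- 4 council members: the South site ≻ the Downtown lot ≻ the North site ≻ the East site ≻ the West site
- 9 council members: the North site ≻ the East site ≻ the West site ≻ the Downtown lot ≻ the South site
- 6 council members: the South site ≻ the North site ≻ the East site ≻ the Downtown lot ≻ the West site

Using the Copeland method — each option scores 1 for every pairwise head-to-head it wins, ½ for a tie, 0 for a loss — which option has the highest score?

the South site

the South site: beats the North site, the West site, the Downtown lot, and the East site → score 4.
the North site: beats the West site, the Downtown lot, and the East site; loses to the South site → score 3.
the West site: loses to the South site, the North site, the Downtown lot, and the East site → score 0.
the Downtown lot: beats the West site; loses to the South site, the North site, and the East site → score 1.
the East site: beats the West site and the Downtown lot; loses to the South site and the North site → score 2.
the South site has the best pairwise record.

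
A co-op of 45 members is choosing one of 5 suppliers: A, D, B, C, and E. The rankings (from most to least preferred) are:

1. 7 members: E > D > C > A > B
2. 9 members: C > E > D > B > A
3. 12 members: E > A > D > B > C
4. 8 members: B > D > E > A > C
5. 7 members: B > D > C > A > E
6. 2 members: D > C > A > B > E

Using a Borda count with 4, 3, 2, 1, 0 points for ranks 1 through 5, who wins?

A: 7·1 + 9·0 + 12·3 + 8·1 + 7·1 + 2·2 = 62
D: 7·3 + 9·2 + 12·2 + 8·3 + 7·3 + 2·4 = 116
B: 7·0 + 9·1 + 12·1 + 8·4 + 7·4 + 2·1 = 83
C: 7·2 + 9·4 + 12·0 + 8·0 + 7·2 + 2·3 = 70
E: 7·4 + 9·3 + 12·4 + 8·2 + 7·0 + 2·0 = 119
E has the highest Borda score (119).

E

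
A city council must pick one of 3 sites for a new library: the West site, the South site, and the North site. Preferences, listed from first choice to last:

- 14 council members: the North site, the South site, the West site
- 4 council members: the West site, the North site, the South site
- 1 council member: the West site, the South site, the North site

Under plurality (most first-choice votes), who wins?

First-place votes: the West site 5, the South site 0, the North site 14.
the North site has the most first-place votes.

the North site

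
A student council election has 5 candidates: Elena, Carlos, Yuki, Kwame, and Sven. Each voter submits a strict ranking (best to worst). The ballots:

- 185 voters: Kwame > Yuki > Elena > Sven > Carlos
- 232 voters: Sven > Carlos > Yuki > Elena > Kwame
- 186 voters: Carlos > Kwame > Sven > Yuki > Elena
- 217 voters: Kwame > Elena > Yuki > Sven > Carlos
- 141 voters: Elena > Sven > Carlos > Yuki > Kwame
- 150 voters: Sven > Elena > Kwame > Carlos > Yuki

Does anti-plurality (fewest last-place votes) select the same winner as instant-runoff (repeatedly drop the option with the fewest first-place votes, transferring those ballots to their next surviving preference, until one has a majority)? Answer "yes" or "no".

no

Anti-plurality — last-place votes: Elena 186, Carlos 402, Yuki 150, Kwame 373, Sven 0. Winner: Sven.
Instant-runoff — R1 Elena 141, Carlos 186, Yuki 0, Kwame 402, Sven 382 (Yuki out); R2 Elena 141, Carlos 186, Kwame 402, Sven 382 (Elena out); R3 Carlos 186, Kwame 402, Sven 523 (Carlos out); R4 Kwame 588, Sven 523 (Kwame winner). Winner: Kwame.
The two methods disagree.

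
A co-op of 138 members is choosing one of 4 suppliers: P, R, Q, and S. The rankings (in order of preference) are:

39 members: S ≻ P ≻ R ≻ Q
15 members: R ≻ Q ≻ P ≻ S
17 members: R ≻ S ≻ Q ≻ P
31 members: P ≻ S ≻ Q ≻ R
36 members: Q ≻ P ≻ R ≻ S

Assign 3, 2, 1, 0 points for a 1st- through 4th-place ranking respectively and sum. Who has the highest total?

P

P: 39·2 + 15·1 + 17·0 + 31·3 + 36·2 = 258
R: 39·1 + 15·3 + 17·3 + 31·0 + 36·1 = 171
Q: 39·0 + 15·2 + 17·1 + 31·1 + 36·3 = 186
S: 39·3 + 15·0 + 17·2 + 31·2 + 36·0 = 213
P has the highest Borda score (258).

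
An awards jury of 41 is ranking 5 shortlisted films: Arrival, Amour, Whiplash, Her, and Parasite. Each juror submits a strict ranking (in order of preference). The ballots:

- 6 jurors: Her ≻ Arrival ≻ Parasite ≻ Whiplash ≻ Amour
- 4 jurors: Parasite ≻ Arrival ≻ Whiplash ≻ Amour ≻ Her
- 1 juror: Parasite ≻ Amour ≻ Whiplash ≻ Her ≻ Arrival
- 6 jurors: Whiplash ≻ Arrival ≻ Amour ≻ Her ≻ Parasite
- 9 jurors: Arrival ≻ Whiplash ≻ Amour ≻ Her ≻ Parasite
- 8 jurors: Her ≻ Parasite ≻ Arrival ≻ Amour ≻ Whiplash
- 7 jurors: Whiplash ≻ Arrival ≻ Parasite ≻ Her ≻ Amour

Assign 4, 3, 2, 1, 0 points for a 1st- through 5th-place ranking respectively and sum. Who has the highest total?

Arrival

Arrival: 6·3 + 4·3 + 1·0 + 6·3 + 9·4 + 8·2 + 7·3 = 121
Amour: 6·0 + 4·1 + 1·3 + 6·2 + 9·2 + 8·1 + 7·0 = 45
Whiplash: 6·1 + 4·2 + 1·2 + 6·4 + 9·3 + 8·0 + 7·4 = 95
Her: 6·4 + 4·0 + 1·1 + 6·1 + 9·1 + 8·4 + 7·1 = 79
Parasite: 6·2 + 4·4 + 1·4 + 6·0 + 9·0 + 8·3 + 7·2 = 70
Arrival has the highest Borda score (121).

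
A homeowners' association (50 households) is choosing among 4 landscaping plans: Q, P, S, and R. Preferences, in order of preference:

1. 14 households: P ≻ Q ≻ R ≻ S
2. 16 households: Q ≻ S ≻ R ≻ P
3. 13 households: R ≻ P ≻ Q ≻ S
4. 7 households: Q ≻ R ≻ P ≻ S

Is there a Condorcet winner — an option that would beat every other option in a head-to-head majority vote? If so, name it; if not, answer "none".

Checking pairwise contests:
P beats Q 27–23.
R beats P 36–14.
Q beats S 50–0.
Q beats R 37–13.
Every option loses at least one head-to-head, so there is no Condorcet winner.

none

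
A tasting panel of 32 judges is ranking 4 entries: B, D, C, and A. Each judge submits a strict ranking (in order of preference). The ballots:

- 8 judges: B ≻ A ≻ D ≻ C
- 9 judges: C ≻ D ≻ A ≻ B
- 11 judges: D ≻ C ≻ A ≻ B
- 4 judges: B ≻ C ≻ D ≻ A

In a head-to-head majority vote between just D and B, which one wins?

D

Voters preferring D to B: 20; preferring B to D: 12.
D wins the head-to-head.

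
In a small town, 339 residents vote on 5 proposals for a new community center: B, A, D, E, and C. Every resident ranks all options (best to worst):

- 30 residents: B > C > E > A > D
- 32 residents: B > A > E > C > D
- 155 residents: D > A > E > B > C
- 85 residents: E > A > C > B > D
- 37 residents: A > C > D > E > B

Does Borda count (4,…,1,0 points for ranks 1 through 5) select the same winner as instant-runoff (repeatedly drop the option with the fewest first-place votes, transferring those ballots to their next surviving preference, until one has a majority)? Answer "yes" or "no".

Borda — scores: B 488, A 994, D 694, E 811, C 403. Winner: A.
Instant-runoff — R1 B 62, A 37, D 155, E 85, C 0 (C out); R2 B 62, A 37, D 155, E 85 (A out); R3 B 62, D 192, E 85 (D winner). Winner: D.
The two methods disagree.

no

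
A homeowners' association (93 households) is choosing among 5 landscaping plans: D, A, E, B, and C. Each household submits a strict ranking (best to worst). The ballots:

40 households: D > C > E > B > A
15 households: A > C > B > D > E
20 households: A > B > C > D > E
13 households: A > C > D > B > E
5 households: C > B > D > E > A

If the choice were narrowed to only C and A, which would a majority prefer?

Voters preferring C to A: 45; preferring A to C: 48.
A wins the head-to-head.

A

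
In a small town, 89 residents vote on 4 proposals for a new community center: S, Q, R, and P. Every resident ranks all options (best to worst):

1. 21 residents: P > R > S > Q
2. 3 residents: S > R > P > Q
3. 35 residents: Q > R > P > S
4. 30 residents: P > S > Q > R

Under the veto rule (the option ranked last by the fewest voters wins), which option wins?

P

Last-place votes: S 35, Q 24, R 30, P 0.
P is ranked last by the fewest voters, so P wins.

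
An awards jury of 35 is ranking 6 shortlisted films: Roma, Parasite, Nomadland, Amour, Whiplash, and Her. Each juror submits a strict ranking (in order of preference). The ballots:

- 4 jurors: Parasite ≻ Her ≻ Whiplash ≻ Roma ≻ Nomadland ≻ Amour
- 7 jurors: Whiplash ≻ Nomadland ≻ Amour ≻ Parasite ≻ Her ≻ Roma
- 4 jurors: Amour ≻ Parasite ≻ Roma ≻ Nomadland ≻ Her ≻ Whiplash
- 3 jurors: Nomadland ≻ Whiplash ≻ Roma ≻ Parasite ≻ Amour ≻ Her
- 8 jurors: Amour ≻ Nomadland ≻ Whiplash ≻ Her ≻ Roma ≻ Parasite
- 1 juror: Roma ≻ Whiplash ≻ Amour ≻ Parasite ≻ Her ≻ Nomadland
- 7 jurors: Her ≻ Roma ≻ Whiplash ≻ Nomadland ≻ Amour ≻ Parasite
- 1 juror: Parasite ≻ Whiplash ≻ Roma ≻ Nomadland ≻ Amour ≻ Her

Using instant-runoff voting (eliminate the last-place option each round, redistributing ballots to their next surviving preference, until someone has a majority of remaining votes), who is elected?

Round 1: Roma 1, Parasite 5, Nomadland 3, Amour 12, Whiplash 7, Her 7. Eliminate Roma.
Round 2: Parasite 5, Nomadland 3, Amour 12, Whiplash 8, Her 7. Eliminate Nomadland.
Round 3: Parasite 5, Amour 12, Whiplash 11, Her 7. Eliminate Parasite.
Round 4: Amour 12, Whiplash 12, Her 11. Eliminate Her.
Round 5: Amour 12, Whiplash 23. Whiplash has a majority.

Whiplash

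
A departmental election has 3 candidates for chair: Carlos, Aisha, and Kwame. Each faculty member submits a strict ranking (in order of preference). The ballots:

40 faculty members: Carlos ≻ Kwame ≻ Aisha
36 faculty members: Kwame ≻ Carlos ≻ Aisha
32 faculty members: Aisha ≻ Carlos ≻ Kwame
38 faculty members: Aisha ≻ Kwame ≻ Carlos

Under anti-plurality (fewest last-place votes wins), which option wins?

Kwame

Last-place votes: Carlos 38, Aisha 76, Kwame 32.
Kwame is ranked last by the fewest voters, so Kwame wins.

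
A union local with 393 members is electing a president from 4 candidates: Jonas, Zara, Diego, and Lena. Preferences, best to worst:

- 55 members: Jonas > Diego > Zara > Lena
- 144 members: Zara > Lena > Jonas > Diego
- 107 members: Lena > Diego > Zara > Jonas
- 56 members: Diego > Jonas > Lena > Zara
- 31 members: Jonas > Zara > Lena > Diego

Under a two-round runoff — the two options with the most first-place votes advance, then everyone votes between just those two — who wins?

Round 1 first-place votes: Jonas 86, Zara 144, Diego 56, Lena 107.
Zara and Lena advance.
Runoff: Zara is preferred to Lena by 230 voters; Lena by 163.
Zara wins the runoff.

Zara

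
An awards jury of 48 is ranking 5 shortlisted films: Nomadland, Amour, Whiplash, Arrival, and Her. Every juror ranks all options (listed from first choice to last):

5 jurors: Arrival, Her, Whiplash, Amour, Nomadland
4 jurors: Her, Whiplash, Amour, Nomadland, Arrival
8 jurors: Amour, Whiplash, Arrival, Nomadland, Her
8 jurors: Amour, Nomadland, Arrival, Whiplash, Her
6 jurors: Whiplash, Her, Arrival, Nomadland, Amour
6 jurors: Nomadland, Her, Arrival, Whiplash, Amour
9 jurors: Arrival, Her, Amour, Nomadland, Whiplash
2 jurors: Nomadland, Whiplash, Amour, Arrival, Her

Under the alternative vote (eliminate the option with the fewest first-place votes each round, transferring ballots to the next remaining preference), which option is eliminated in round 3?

Round 1: Nomadland 8, Amour 16, Whiplash 6, Arrival 14, Her 4. Eliminate Her.
Round 2: Nomadland 8, Amour 16, Whiplash 10, Arrival 14. Eliminate Nomadland.
Round 3: Amour 16, Whiplash 12, Arrival 20. Eliminate Whiplash.

Whiplash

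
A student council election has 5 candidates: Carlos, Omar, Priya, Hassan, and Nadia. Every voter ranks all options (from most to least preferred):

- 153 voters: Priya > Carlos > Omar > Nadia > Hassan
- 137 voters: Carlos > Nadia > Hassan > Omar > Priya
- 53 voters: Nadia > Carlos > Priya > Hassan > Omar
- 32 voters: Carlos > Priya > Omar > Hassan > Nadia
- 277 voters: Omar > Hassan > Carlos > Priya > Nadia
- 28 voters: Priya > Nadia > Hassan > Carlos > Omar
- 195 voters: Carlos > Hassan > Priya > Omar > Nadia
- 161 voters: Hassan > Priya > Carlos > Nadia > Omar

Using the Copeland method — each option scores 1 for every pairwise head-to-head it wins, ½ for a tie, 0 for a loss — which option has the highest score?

Carlos: beats Omar, Priya, Hassan, and Nadia → score 4.
Omar: beats Nadia; loses to Carlos, Priya, and Hassan → score 1.
Priya: beats Omar and Nadia; loses to Carlos and Hassan → score 2.
Hassan: beats Omar, Priya, and Nadia; loses to Carlos → score 3.
Nadia: loses to Carlos, Omar, Priya, and Hassan → score 0.
Carlos has the best pairwise record.

Carlos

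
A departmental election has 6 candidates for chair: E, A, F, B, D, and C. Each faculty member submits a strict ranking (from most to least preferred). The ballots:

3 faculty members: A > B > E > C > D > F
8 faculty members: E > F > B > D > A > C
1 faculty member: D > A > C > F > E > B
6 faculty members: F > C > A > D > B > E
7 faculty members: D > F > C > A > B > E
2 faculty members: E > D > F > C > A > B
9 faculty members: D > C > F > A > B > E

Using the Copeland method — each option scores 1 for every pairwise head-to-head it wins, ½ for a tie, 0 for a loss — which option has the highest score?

D

E: loses to A, F, B, D, and C → score 0.
A: beats E and B; loses to F, D, and C → score 2.
F: beats E, A, B, and C; loses to D → score 4.
B: beats E; loses to A, F, D, and C → score 1.
D: beats E, A, F, B, and C → score 5.
C: beats E, A, and B; loses to F and D → score 3.
D has the best pairwise record.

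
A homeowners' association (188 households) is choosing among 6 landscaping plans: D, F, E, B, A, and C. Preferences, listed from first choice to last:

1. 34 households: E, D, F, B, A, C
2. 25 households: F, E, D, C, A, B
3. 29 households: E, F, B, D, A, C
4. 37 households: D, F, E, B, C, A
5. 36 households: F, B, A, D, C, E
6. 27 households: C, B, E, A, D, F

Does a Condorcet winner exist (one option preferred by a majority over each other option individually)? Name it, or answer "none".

Checking pairwise contests:
E beats D 115–73.
D beats F 98–90.
F beats E 98–90.
D beats B 96–92.
D beats A 125–63.
D beats C 161–27.
Every option loses at least one head-to-head, so there is no Condorcet winner.

none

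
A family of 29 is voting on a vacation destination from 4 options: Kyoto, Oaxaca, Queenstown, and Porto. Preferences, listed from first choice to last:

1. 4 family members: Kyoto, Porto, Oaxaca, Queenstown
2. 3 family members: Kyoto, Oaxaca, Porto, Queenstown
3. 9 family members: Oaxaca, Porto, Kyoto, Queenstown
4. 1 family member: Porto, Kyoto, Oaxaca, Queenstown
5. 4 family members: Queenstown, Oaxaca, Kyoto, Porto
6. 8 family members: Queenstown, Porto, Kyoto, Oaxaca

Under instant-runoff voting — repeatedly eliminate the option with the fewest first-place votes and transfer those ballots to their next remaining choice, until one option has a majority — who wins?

Oaxaca

Round 1: Kyoto 7, Oaxaca 9, Queenstown 12, Porto 1. Eliminate Porto.
Round 2: Kyoto 8, Oaxaca 9, Queenstown 12. Eliminate Kyoto.
Round 3: Oaxaca 17, Queenstown 12. Oaxaca has a majority.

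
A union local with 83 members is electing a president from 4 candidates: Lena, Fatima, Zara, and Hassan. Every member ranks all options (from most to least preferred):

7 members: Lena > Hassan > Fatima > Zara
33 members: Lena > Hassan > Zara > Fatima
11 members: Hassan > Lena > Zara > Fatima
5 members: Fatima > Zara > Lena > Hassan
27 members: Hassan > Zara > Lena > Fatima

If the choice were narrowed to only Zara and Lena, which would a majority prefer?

Lena

Voters preferring Zara to Lena: 32; preferring Lena to Zara: 51.
Lena wins the head-to-head.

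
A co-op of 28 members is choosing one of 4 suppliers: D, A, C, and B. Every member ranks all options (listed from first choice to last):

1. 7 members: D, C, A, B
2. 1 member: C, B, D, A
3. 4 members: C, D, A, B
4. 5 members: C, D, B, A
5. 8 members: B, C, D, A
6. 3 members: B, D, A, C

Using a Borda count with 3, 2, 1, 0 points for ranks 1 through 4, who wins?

C

D: 7·3 + 1·1 + 4·2 + 5·2 + 8·1 + 3·2 = 54
A: 7·1 + 1·0 + 4·1 + 5·0 + 8·0 + 3·1 = 14
C: 7·2 + 1·3 + 4·3 + 5·3 + 8·2 + 3·0 = 60
B: 7·0 + 1·2 + 4·0 + 5·1 + 8·3 + 3·3 = 40
C has the highest Borda score (60).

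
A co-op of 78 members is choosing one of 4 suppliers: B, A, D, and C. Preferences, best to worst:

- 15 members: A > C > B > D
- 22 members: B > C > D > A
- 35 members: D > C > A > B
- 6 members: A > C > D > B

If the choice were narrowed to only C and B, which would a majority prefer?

C

Voters preferring C to B: 56; preferring B to C: 22.
C wins the head-to-head.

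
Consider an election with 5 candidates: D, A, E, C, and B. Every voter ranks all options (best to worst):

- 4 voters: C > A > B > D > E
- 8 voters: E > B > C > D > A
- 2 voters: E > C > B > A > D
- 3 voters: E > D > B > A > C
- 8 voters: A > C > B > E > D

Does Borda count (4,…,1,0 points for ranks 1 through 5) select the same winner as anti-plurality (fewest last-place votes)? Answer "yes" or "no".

no

Borda — scores: D 21, A 49, E 60, C 62, B 58. Winner: C.
Anti-plurality — last-place votes: D 10, A 8, E 4, C 3, B 0. Winner: B.
The two methods disagree.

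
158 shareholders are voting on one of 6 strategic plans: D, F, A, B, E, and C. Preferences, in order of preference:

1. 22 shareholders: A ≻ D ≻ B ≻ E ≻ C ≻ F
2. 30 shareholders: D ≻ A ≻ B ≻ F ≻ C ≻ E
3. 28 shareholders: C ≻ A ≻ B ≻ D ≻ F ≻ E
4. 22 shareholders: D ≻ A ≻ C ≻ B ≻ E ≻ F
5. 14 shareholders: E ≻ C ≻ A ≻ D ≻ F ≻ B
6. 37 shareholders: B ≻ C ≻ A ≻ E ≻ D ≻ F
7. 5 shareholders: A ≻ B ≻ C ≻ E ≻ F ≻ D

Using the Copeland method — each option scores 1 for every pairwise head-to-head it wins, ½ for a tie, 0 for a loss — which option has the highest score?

D: beats F, B, and E; loses to A and C → score 3.
F: loses to D, A, B, E, and C → score 0.
A: beats D, F, B, and E; ties C → score 4.5.
B: beats F, E, and C; loses to D and A → score 3.
E: beats F; loses to D, A, B, and C → score 1.
C: beats D, F, and E; ties A; loses to B → score 3.5.
A has the best pairwise record.

A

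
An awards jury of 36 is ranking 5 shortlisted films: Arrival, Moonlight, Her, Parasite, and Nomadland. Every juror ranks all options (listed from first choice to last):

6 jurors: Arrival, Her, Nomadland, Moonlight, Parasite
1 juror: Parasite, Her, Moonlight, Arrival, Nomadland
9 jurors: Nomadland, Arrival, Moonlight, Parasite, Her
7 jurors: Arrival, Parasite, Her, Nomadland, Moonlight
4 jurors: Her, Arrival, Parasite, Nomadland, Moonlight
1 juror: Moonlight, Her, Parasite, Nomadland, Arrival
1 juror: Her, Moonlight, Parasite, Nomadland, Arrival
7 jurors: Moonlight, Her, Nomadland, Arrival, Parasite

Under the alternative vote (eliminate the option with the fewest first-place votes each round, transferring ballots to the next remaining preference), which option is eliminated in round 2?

Her

Round 1: Arrival 13, Moonlight 8, Her 5, Parasite 1, Nomadland 9. Eliminate Parasite.
Round 2: Arrival 13, Moonlight 8, Her 6, Nomadland 9. Eliminate Her.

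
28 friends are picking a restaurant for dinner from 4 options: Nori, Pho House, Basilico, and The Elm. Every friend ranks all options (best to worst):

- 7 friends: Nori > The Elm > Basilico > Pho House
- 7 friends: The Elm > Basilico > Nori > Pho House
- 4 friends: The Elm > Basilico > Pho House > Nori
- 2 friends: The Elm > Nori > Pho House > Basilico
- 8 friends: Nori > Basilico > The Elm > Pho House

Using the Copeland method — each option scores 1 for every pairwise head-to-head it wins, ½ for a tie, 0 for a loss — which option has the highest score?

Nori

Nori: beats Pho House, Basilico, and The Elm → score 3.
Pho House: loses to Nori, Basilico, and The Elm → score 0.
Basilico: beats Pho House; loses to Nori and The Elm → score 1.
The Elm: beats Pho House and Basilico; loses to Nori → score 2.
Nori has the best pairwise record.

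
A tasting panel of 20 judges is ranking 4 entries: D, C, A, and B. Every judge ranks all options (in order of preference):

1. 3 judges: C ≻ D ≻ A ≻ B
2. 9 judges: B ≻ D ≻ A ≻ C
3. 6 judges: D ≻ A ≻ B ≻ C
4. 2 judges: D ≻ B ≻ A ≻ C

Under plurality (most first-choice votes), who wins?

B

First-place votes: D 8, C 3, A 0, B 9.
B has the most first-place votes.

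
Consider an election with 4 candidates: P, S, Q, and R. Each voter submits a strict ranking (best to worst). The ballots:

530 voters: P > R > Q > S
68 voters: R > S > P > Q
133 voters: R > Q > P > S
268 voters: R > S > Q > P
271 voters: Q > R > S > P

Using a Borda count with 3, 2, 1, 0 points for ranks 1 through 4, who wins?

R

P: 530·3 + 68·1 + 133·1 + 268·0 + 271·0 = 1791
S: 530·0 + 68·2 + 133·0 + 268·2 + 271·1 = 943
Q: 530·1 + 68·0 + 133·2 + 268·1 + 271·3 = 1877
R: 530·2 + 68·3 + 133·3 + 268·3 + 271·2 = 3009
R has the highest Borda score (3009).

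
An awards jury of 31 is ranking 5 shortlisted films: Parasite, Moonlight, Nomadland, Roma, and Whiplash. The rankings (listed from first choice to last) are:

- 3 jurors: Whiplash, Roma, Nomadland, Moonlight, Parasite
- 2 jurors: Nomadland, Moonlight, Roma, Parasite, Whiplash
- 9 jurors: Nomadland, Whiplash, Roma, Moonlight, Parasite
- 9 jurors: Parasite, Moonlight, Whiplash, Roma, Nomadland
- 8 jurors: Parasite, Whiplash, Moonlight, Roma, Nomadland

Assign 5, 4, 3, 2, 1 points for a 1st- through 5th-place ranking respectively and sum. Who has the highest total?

Parasite: 3·1 + 2·2 + 9·1 + 9·5 + 8·5 = 101
Moonlight: 3·2 + 2·4 + 9·2 + 9·4 + 8·3 = 92
Nomadland: 3·3 + 2·5 + 9·5 + 9·1 + 8·1 = 81
Roma: 3·4 + 2·3 + 9·3 + 9·2 + 8·2 = 79
Whiplash: 3·5 + 2·1 + 9·4 + 9·3 + 8·4 = 112
Whiplash has the highest Borda score (112).

Whiplash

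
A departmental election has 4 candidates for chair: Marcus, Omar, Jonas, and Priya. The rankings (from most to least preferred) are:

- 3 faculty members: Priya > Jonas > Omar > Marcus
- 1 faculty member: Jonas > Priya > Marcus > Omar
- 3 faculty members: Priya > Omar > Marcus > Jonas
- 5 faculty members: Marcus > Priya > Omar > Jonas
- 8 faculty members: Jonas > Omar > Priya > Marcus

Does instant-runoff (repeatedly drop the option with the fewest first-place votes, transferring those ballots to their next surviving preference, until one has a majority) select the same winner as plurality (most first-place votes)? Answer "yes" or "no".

no

Instant-runoff — R1 Marcus 5, Omar 0, Jonas 9, Priya 6 (Omar out); R2 Marcus 5, Jonas 9, Priya 6 (Marcus out); R3 Jonas 9, Priya 11 (Priya winner). Winner: Priya.
Plurality — first-place votes: Marcus 5, Omar 0, Jonas 9, Priya 6. Winner: Jonas.
The two methods disagree.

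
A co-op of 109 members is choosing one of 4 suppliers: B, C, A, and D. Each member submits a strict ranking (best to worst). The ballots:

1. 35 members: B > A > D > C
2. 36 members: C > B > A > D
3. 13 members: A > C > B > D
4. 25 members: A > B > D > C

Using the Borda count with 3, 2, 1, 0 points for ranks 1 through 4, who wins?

B

B: 35·3 + 36·2 + 13·1 + 25·2 = 240
C: 35·0 + 36·3 + 13·2 + 25·0 = 134
A: 35·2 + 36·1 + 13·3 + 25·3 = 220
D: 35·1 + 36·0 + 13·0 + 25·1 = 60
B has the highest Borda score (240).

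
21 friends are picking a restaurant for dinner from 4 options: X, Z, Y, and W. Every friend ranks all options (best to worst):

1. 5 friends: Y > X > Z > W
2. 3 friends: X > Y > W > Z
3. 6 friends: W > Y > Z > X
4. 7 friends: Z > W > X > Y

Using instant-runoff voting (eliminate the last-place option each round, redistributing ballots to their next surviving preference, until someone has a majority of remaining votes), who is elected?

Y

Round 1: X 3, Z 7, Y 5, W 6. Eliminate X.
Round 2: Z 7, Y 8, W 6. Eliminate W.
Round 3: Z 7, Y 14. Y has a majority.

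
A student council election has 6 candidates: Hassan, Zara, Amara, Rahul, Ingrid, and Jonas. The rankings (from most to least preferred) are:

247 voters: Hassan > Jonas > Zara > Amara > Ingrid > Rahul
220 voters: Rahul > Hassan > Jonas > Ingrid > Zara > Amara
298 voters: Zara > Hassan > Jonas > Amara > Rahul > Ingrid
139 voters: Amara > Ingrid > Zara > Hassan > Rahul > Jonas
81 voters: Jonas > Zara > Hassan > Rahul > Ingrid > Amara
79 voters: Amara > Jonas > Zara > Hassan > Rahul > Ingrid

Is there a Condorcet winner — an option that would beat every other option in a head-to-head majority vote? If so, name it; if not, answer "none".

Checking pairwise contests:
Zara beats Hassan 597–467.
Jonas beats Zara 627–437.
Hassan beats Amara 846–218.
Hassan beats Rahul 844–220.
Hassan beats Ingrid 925–139.
Hassan beats Jonas 904–160.
Every option loses at least one head-to-head, so there is no Condorcet winner.

none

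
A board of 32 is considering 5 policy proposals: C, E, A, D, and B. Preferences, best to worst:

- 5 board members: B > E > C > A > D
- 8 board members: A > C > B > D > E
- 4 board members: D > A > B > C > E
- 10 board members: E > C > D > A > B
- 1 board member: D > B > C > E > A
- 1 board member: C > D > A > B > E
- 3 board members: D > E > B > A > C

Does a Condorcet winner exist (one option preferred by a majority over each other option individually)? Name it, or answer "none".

Checking pairwise contests:
E beats C 18–14.
D beats E 17–15.
C beats A 17–15.
C beats D 24–8.
C beats B 19–13.
Every option loses at least one head-to-head, so there is no Condorcet winner.

none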